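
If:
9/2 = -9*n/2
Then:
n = -1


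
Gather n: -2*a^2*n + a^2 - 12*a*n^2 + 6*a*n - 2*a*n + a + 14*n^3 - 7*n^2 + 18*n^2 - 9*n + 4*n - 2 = a^2 + a + 14*n^3 + n^2*(11 - 12*a) + n*(-2*a^2 + 4*a - 5) - 2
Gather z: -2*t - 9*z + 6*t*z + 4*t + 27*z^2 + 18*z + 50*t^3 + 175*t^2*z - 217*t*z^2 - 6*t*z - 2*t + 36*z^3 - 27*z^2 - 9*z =50*t^3 + 175*t^2*z - 217*t*z^2 + 36*z^3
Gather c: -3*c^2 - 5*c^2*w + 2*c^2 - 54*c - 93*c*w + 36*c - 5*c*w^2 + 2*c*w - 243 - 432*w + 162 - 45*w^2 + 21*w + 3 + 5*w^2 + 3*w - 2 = c^2*(-5*w - 1) + c*(-5*w^2 - 91*w - 18) - 40*w^2 - 408*w - 80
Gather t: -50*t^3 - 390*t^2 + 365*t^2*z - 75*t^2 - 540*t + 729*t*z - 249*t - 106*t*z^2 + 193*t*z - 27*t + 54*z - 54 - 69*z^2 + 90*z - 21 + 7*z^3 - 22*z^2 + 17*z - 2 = -50*t^3 + t^2*(365*z - 465) + t*(-106*z^2 + 922*z - 816) + 7*z^3 - 91*z^2 + 161*z - 77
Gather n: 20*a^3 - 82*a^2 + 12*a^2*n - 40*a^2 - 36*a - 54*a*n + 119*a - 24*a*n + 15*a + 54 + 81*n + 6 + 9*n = 20*a^3 - 122*a^2 + 98*a + n*(12*a^2 - 78*a + 90) + 60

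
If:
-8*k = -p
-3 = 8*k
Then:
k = -3/8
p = -3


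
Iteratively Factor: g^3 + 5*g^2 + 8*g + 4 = (g + 2)*(g^2 + 3*g + 2) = (g + 1)*(g + 2)*(g + 2)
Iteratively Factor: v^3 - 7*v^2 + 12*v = (v)*(v^2 - 7*v + 12) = v*(v - 4)*(v - 3)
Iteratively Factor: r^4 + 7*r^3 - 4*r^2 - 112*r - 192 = (r + 4)*(r^3 + 3*r^2 - 16*r - 48) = (r - 4)*(r + 4)*(r^2 + 7*r + 12) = (r - 4)*(r + 3)*(r + 4)*(r + 4)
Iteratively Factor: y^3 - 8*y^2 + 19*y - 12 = (y - 4)*(y^2 - 4*y + 3) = (y - 4)*(y - 1)*(y - 3)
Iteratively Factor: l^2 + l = (l)*(l + 1)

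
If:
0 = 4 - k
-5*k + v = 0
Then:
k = 4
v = 20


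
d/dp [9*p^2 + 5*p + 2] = 18*p + 5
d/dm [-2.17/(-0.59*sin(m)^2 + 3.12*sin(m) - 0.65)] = (6.7704 - 2.5606*sin(m))*cos(m)/(0.59*sin(m)^2 - 3.12*sin(m) + 0.65)^2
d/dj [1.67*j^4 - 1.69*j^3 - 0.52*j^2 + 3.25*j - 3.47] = 6.68*j^3 - 5.07*j^2 - 1.04*j + 3.25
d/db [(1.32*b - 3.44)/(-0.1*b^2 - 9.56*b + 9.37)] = (0.132*b^2 - 0.688000000000001*b - 20.518)/(0.01*b^4 + 1.912*b^3 + 89.5196*b^2 - 179.1544*b + 87.7969)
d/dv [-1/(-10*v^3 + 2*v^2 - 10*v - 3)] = 2*(-15*v^2 + 2*v - 5)/(10*v^3 - 2*v^2 + 10*v + 3)^2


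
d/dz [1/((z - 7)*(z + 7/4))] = 4*(21 - 8*z)/(16*z^4 - 168*z^3 + 49*z^2 + 2058*z + 2401)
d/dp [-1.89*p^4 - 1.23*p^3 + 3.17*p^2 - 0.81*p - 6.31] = -7.56*p^3 - 3.69*p^2 + 6.34*p - 0.81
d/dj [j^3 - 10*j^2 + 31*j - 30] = 3*j^2 - 20*j + 31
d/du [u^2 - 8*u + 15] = 2*u - 8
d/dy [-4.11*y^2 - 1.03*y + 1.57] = -8.22*y - 1.03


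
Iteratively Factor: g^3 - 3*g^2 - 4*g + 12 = (g - 3)*(g^2 - 4) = (g - 3)*(g - 2)*(g + 2)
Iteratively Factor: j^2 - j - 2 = (j - 2)*(j + 1)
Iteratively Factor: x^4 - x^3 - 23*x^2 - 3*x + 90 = (x - 5)*(x^3 + 4*x^2 - 3*x - 18) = (x - 5)*(x - 2)*(x^2 + 6*x + 9) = (x - 5)*(x - 2)*(x + 3)*(x + 3)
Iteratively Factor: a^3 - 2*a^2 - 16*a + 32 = (a - 4)*(a^2 + 2*a - 8) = (a - 4)*(a + 4)*(a - 2)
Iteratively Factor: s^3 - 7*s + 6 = (s - 1)*(s^2 + s - 6) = (s - 1)*(s + 3)*(s - 2)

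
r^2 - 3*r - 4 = (r - 4)*(r + 1)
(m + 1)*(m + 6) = m^2 + 7*m + 6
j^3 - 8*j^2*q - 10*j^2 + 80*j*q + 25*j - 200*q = (j - 5)^2*(j - 8*q)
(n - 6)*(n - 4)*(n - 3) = n^3 - 13*n^2 + 54*n - 72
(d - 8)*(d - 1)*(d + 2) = d^3 - 7*d^2 - 10*d + 16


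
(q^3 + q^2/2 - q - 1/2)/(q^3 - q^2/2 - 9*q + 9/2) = (2*q^3 + q^2 - 2*q - 1)/(2*q^3 - q^2 - 18*q + 9)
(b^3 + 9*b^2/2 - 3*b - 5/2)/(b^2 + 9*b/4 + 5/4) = 2*(2*b^3 + 9*b^2 - 6*b - 5)/(4*b^2 + 9*b + 5)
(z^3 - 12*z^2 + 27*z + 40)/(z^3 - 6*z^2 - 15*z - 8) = (z - 5)/(z + 1)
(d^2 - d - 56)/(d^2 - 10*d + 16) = (d + 7)/(d - 2)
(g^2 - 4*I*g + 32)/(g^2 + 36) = (g^2 - 4*I*g + 32)/(g^2 + 36)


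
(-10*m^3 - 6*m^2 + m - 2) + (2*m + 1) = -10*m^3 - 6*m^2 + 3*m - 1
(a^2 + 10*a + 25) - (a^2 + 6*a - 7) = 4*a + 32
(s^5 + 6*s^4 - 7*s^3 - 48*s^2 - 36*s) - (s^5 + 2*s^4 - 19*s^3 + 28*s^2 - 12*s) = 4*s^4 + 12*s^3 - 76*s^2 - 24*s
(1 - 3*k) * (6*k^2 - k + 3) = -18*k^3 + 9*k^2 - 10*k + 3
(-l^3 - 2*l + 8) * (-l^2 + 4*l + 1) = l^5 - 4*l^4 + l^3 - 16*l^2 + 30*l + 8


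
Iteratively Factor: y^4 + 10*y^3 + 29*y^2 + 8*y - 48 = (y + 3)*(y^3 + 7*y^2 + 8*y - 16) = (y - 1)*(y + 3)*(y^2 + 8*y + 16) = (y - 1)*(y + 3)*(y + 4)*(y + 4)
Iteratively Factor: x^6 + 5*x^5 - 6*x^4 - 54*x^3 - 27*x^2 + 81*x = (x + 3)*(x^5 + 2*x^4 - 12*x^3 - 18*x^2 + 27*x) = (x + 3)^2*(x^4 - x^3 - 9*x^2 + 9*x) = (x - 1)*(x + 3)^2*(x^3 - 9*x) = (x - 1)*(x + 3)^3*(x^2 - 3*x) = (x - 3)*(x - 1)*(x + 3)^3*(x)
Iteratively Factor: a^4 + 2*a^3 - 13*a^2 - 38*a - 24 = (a + 1)*(a^3 + a^2 - 14*a - 24) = (a + 1)*(a + 2)*(a^2 - a - 12) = (a + 1)*(a + 2)*(a + 3)*(a - 4)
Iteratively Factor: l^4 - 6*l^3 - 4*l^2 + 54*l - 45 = (l - 1)*(l^3 - 5*l^2 - 9*l + 45) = (l - 1)*(l + 3)*(l^2 - 8*l + 15) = (l - 5)*(l - 1)*(l + 3)*(l - 3)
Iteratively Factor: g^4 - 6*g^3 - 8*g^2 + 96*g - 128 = (g - 2)*(g^3 - 4*g^2 - 16*g + 64) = (g - 2)*(g + 4)*(g^2 - 8*g + 16) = (g - 4)*(g - 2)*(g + 4)*(g - 4)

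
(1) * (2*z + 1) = 2*z + 1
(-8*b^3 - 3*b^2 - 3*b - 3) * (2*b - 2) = -16*b^4 + 10*b^3 + 6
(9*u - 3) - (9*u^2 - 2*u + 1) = -9*u^2 + 11*u - 4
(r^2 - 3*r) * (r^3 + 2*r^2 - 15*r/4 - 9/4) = r^5 - r^4 - 39*r^3/4 + 9*r^2 + 27*r/4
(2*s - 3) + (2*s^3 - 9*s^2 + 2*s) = 2*s^3 - 9*s^2 + 4*s - 3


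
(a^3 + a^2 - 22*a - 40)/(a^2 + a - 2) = (a^2 - a - 20)/(a - 1)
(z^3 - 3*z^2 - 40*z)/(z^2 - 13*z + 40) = z*(z + 5)/(z - 5)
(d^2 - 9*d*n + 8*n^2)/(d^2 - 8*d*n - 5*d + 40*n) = (d - n)/(d - 5)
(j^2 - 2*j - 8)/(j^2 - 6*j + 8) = (j + 2)/(j - 2)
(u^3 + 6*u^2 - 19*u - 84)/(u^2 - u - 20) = (-u^3 - 6*u^2 + 19*u + 84)/(-u^2 + u + 20)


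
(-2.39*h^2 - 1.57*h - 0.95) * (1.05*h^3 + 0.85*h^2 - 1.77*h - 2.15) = -2.5095*h^5 - 3.68*h^4 + 1.8983*h^3 + 7.1099*h^2 + 5.057*h + 2.0425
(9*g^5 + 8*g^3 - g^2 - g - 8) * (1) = 9*g^5 + 8*g^3 - g^2 - g - 8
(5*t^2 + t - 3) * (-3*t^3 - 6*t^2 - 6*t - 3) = -15*t^5 - 33*t^4 - 27*t^3 - 3*t^2 + 15*t + 9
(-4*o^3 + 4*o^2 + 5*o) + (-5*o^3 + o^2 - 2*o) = -9*o^3 + 5*o^2 + 3*o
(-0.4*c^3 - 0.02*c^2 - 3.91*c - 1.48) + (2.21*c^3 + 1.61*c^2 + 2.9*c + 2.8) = 1.81*c^3 + 1.59*c^2 - 1.01*c + 1.32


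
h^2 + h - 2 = (h - 1)*(h + 2)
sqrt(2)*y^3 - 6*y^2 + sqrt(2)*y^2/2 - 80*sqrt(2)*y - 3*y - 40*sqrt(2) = (y - 8*sqrt(2))*(y + 5*sqrt(2))*(sqrt(2)*y + sqrt(2)/2)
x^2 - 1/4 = (x - 1/2)*(x + 1/2)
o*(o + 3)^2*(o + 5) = o^4 + 11*o^3 + 39*o^2 + 45*o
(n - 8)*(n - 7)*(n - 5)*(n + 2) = n^4 - 18*n^3 + 91*n^2 - 18*n - 560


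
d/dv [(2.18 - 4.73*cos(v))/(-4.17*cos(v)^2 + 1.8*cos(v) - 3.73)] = (19.7241*cos(v)^2 - 18.1812*cos(v) - 13.7189)*sin(v)/(17.3889*cos(v)^4 - 15.012*cos(v)^3 + 34.3482*cos(v)^2 - 13.428*cos(v) + 13.9129)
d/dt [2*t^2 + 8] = 4*t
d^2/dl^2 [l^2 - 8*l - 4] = 2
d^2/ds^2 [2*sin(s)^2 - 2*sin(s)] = 2*sin(s) + 4*cos(2*s)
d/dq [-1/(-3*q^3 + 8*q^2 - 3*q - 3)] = (-9*q^2 + 16*q - 3)/(3*q^3 - 8*q^2 + 3*q + 3)^2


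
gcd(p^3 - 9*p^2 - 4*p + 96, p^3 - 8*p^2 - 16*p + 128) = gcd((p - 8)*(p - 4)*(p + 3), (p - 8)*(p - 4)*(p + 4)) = p^2 - 12*p + 32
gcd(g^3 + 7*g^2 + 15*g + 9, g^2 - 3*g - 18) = g + 3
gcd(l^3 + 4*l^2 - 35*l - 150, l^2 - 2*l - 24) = l - 6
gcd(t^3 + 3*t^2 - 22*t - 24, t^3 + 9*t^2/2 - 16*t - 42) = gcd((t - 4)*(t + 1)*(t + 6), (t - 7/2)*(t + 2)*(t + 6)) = t + 6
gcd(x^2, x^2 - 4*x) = x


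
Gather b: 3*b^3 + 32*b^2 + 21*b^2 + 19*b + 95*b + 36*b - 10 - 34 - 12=3*b^3 + 53*b^2 + 150*b - 56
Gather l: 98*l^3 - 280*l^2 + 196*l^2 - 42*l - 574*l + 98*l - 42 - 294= 98*l^3 - 84*l^2 - 518*l - 336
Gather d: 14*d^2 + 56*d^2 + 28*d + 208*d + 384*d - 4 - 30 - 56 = 70*d^2 + 620*d - 90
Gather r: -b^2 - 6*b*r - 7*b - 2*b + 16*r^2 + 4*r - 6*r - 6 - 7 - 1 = -b^2 - 9*b + 16*r^2 + r*(-6*b - 2) - 14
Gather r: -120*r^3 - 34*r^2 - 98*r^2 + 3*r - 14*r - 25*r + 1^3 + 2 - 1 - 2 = -120*r^3 - 132*r^2 - 36*r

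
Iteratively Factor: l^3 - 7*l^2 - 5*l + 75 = (l + 3)*(l^2 - 10*l + 25) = (l - 5)*(l + 3)*(l - 5)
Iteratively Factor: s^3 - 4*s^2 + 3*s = (s - 3)*(s^2 - s) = s*(s - 3)*(s - 1)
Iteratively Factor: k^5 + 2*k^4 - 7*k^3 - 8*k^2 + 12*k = (k)*(k^4 + 2*k^3 - 7*k^2 - 8*k + 12) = k*(k + 2)*(k^3 - 7*k + 6) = k*(k + 2)*(k + 3)*(k^2 - 3*k + 2) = k*(k - 1)*(k + 2)*(k + 3)*(k - 2)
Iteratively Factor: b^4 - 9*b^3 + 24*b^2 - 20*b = (b - 2)*(b^3 - 7*b^2 + 10*b) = (b - 5)*(b - 2)*(b^2 - 2*b) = b*(b - 5)*(b - 2)*(b - 2)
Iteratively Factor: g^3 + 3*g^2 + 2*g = (g)*(g^2 + 3*g + 2) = g*(g + 1)*(g + 2)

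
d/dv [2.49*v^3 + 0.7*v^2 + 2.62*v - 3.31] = 7.47*v^2 + 1.4*v + 2.62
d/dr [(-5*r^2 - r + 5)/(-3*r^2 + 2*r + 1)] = (-13*r^2 + 20*r - 11)/(9*r^4 - 12*r^3 - 2*r^2 + 4*r + 1)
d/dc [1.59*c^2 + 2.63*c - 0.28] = 3.18*c + 2.63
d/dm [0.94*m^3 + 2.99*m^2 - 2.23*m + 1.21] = 2.82*m^2 + 5.98*m - 2.23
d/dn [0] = 0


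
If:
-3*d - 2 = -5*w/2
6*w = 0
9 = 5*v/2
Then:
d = -2/3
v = 18/5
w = 0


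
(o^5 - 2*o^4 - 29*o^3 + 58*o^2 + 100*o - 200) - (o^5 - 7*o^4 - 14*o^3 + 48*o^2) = 5*o^4 - 15*o^3 + 10*o^2 + 100*o - 200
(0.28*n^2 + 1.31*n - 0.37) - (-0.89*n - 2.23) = 0.28*n^2 + 2.2*n + 1.86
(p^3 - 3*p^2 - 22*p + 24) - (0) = p^3 - 3*p^2 - 22*p + 24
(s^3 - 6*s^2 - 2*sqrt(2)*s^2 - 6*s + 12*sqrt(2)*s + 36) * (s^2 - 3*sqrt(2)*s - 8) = s^5 - 5*sqrt(2)*s^4 - 6*s^4 - 2*s^3 + 30*sqrt(2)*s^3 + 12*s^2 + 34*sqrt(2)*s^2 - 204*sqrt(2)*s + 48*s - 288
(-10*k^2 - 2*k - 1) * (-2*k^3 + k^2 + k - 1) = 20*k^5 - 6*k^4 - 10*k^3 + 7*k^2 + k + 1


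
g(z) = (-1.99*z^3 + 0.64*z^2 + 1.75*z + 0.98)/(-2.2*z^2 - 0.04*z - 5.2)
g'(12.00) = 0.92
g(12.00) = 10.31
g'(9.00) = 0.94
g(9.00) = 7.52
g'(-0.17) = -0.28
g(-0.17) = -0.14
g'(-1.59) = 0.96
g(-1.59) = -0.73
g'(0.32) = -0.21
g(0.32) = -0.28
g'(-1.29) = 0.82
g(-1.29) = -0.46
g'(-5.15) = 0.99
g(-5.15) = -4.43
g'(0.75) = 0.24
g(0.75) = -0.28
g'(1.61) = 0.89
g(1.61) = 0.26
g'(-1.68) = 0.99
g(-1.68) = -0.82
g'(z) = (4.4*z + 0.04)*(-1.99*z^3 + 0.64*z^2 + 1.75*z + 0.98)/(-2.2*z^2 - 0.04*z - 5.2)^2 + (-5.97*z^2 + 1.28*z + 1.75)/(-2.2*z^2 - 0.04*z - 5.2) = (4.378*z^4 + 0.1592*z^3 + 34.8684*z^2 - 2.344*z - 9.0608)/(4.84*z^4 + 0.176*z^3 + 22.8816*z^2 + 0.416*z + 27.04)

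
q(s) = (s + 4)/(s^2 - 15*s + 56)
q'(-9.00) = 0.00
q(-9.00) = -0.02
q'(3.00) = 0.21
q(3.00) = 0.35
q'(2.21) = 0.12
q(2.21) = 0.22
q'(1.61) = 0.08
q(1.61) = 0.16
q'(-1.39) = 0.02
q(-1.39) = 0.03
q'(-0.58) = 0.03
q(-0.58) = 0.05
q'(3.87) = 0.42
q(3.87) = 0.61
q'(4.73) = 1.01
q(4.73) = 1.18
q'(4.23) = 0.59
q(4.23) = 0.79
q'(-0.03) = 0.04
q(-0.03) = 0.07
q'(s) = (15 - 2*s)*(s + 4)/(s^2 - 15*s + 56)^2 + 1/(s^2 - 15*s + 56)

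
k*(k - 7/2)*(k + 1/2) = k^3 - 3*k^2 - 7*k/4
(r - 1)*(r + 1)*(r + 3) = r^3 + 3*r^2 - r - 3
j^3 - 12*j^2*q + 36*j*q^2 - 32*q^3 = (j - 8*q)*(j - 2*q)^2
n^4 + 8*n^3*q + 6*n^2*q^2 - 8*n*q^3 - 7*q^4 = (n - q)*(n + q)^2*(n + 7*q)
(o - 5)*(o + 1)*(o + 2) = o^3 - 2*o^2 - 13*o - 10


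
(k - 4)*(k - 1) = k^2 - 5*k + 4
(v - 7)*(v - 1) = v^2 - 8*v + 7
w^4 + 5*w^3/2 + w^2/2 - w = w*(w - 1/2)*(w + 1)*(w + 2)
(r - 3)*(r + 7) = r^2 + 4*r - 21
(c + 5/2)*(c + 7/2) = c^2 + 6*c + 35/4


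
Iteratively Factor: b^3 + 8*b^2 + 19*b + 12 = (b + 1)*(b^2 + 7*b + 12) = (b + 1)*(b + 3)*(b + 4)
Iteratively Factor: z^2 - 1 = (z - 1)*(z + 1)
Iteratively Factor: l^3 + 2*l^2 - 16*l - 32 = (l + 4)*(l^2 - 2*l - 8) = (l + 2)*(l + 4)*(l - 4)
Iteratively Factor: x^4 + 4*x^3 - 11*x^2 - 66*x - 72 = (x + 3)*(x^3 + x^2 - 14*x - 24) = (x - 4)*(x + 3)*(x^2 + 5*x + 6) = (x - 4)*(x + 3)^2*(x + 2)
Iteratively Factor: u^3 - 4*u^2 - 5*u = (u + 1)*(u^2 - 5*u) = (u - 5)*(u + 1)*(u)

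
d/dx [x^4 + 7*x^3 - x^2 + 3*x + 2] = 4*x^3 + 21*x^2 - 2*x + 3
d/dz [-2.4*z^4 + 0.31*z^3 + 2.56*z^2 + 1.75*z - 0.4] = -9.6*z^3 + 0.93*z^2 + 5.12*z + 1.75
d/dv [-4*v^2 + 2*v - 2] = 2 - 8*v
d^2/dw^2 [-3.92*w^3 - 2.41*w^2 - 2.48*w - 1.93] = -23.52*w - 4.82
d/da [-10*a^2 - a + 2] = -20*a - 1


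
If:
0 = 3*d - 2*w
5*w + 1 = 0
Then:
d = -2/15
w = -1/5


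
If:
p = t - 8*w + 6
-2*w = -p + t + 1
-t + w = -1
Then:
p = 7/2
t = 3/2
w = 1/2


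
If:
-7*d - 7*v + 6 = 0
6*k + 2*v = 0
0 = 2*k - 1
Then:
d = 33/14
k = 1/2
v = -3/2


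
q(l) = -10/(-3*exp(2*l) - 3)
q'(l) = -60*exp(2*l)/(-3*exp(2*l) - 3)^2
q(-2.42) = 3.31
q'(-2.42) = -0.05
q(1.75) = 0.10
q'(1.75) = -0.19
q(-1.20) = 3.06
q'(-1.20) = -0.51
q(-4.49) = 3.33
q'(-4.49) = -0.00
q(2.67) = 0.02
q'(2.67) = -0.03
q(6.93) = 0.00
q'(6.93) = -0.00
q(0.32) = 1.15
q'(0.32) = -1.51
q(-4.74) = 3.33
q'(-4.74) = -0.00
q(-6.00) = 3.33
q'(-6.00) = 0.00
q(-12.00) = 3.33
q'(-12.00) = 0.00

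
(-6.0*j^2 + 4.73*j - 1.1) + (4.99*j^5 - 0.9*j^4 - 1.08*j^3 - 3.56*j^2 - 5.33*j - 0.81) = 4.99*j^5 - 0.9*j^4 - 1.08*j^3 - 9.56*j^2 - 0.6*j - 1.91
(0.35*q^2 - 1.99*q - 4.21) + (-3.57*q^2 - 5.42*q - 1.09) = -3.22*q^2 - 7.41*q - 5.3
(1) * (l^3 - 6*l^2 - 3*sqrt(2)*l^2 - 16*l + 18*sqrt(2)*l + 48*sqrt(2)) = l^3 - 6*l^2 - 3*sqrt(2)*l^2 - 16*l + 18*sqrt(2)*l + 48*sqrt(2)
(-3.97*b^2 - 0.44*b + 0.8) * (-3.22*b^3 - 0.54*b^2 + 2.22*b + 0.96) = 12.7834*b^5 + 3.5606*b^4 - 11.1518*b^3 - 5.22*b^2 + 1.3536*b + 0.768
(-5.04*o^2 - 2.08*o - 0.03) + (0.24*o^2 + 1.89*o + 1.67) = -4.8*o^2 - 0.19*o + 1.64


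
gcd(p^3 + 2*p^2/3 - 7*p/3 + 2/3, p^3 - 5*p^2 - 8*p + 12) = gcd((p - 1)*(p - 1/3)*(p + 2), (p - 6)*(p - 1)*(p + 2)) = p^2 + p - 2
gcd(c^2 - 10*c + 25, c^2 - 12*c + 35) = c - 5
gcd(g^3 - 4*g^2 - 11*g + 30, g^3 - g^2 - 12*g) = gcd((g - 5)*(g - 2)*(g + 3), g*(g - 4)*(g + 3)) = g + 3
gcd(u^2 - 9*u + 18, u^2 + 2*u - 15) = u - 3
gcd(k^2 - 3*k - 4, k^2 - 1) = k + 1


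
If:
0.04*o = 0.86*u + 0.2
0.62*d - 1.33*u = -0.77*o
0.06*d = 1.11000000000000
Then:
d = 18.50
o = -16.63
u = -1.01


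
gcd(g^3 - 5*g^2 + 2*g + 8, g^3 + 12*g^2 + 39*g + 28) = g + 1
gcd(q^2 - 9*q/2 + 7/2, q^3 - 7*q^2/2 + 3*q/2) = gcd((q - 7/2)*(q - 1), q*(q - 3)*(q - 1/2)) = 1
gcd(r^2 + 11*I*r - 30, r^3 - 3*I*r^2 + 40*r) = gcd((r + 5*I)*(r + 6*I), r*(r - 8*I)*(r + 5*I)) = r + 5*I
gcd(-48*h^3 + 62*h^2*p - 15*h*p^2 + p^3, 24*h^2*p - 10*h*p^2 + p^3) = -6*h + p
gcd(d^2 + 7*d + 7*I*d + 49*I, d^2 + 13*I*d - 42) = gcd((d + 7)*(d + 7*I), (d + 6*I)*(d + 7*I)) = d + 7*I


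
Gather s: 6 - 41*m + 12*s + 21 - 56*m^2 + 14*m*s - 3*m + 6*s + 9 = -56*m^2 - 44*m + s*(14*m + 18) + 36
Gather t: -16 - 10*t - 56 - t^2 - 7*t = -t^2 - 17*t - 72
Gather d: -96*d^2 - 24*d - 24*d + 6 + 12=-96*d^2 - 48*d + 18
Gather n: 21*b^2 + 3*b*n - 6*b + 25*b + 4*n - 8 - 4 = 21*b^2 + 19*b + n*(3*b + 4) - 12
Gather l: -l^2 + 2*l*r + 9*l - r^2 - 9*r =-l^2 + l*(2*r + 9) - r^2 - 9*r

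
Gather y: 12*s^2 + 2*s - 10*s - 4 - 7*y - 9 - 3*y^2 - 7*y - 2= 12*s^2 - 8*s - 3*y^2 - 14*y - 15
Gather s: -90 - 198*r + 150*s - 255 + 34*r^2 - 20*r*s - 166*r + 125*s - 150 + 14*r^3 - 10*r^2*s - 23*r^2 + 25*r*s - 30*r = 14*r^3 + 11*r^2 - 394*r + s*(-10*r^2 + 5*r + 275) - 495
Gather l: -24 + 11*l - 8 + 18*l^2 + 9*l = 18*l^2 + 20*l - 32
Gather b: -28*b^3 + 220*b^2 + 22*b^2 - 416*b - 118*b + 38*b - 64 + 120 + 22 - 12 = -28*b^3 + 242*b^2 - 496*b + 66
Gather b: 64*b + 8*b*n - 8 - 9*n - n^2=b*(8*n + 64) - n^2 - 9*n - 8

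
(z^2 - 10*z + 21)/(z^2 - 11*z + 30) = (z^2 - 10*z + 21)/(z^2 - 11*z + 30)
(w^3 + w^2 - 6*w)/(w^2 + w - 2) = w*(w^2 + w - 6)/(w^2 + w - 2)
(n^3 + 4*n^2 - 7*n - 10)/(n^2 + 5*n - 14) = (n^2 + 6*n + 5)/(n + 7)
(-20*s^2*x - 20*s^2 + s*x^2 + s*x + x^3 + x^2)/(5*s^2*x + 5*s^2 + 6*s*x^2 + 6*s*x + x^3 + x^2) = (-4*s + x)/(s + x)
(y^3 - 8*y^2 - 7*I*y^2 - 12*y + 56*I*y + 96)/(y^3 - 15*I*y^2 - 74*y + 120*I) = (y^2 - y*(8 + 3*I) + 24*I)/(y^2 - 11*I*y - 30)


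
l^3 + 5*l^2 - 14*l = l*(l - 2)*(l + 7)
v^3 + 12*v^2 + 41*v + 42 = (v + 2)*(v + 3)*(v + 7)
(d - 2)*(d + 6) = d^2 + 4*d - 12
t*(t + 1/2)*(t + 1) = t^3 + 3*t^2/2 + t/2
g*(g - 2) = g^2 - 2*g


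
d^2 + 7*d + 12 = (d + 3)*(d + 4)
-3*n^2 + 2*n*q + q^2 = (-n + q)*(3*n + q)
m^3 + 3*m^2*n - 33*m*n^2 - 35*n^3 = (m - 5*n)*(m + n)*(m + 7*n)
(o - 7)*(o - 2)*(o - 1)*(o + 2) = o^4 - 8*o^3 + 3*o^2 + 32*o - 28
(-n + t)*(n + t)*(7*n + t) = -7*n^3 - n^2*t + 7*n*t^2 + t^3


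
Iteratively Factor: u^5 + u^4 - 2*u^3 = (u)*(u^4 + u^3 - 2*u^2) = u^2*(u^3 + u^2 - 2*u) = u^2*(u + 2)*(u^2 - u) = u^3*(u + 2)*(u - 1)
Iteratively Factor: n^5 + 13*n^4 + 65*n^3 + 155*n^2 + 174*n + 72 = (n + 4)*(n^4 + 9*n^3 + 29*n^2 + 39*n + 18) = (n + 3)*(n + 4)*(n^3 + 6*n^2 + 11*n + 6) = (n + 1)*(n + 3)*(n + 4)*(n^2 + 5*n + 6) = (n + 1)*(n + 3)^2*(n + 4)*(n + 2)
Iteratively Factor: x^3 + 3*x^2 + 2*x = (x + 1)*(x^2 + 2*x) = x*(x + 1)*(x + 2)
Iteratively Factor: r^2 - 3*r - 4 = (r - 4)*(r + 1)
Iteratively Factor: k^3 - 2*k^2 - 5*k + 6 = (k - 1)*(k^2 - k - 6) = (k - 1)*(k + 2)*(k - 3)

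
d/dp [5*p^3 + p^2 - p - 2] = 15*p^2 + 2*p - 1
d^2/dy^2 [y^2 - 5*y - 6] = 2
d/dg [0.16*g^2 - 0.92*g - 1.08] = 0.32*g - 0.92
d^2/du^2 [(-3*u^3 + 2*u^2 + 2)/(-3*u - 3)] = 2*(3*u^3 + 9*u^2 + 9*u - 4)/(3*(u^3 + 3*u^2 + 3*u + 1))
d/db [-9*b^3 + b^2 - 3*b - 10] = -27*b^2 + 2*b - 3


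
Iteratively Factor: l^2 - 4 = (l + 2)*(l - 2)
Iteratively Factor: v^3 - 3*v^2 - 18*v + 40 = (v + 4)*(v^2 - 7*v + 10) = (v - 2)*(v + 4)*(v - 5)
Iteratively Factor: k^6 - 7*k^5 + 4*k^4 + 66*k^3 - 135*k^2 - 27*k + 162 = (k - 3)*(k^5 - 4*k^4 - 8*k^3 + 42*k^2 - 9*k - 54) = (k - 3)^2*(k^4 - k^3 - 11*k^2 + 9*k + 18) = (k - 3)^2*(k - 2)*(k^3 + k^2 - 9*k - 9) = (k - 3)^2*(k - 2)*(k + 1)*(k^2 - 9) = (k - 3)^2*(k - 2)*(k + 1)*(k + 3)*(k - 3)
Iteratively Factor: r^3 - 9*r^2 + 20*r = (r)*(r^2 - 9*r + 20) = r*(r - 4)*(r - 5)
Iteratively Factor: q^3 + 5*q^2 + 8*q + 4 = (q + 2)*(q^2 + 3*q + 2) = (q + 1)*(q + 2)*(q + 2)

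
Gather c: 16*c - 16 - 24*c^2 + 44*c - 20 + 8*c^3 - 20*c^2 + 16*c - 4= 8*c^3 - 44*c^2 + 76*c - 40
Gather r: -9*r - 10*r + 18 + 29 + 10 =57 - 19*r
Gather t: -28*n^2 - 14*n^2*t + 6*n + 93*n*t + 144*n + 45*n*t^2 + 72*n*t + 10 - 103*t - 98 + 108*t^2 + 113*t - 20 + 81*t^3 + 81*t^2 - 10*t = -28*n^2 + 150*n + 81*t^3 + t^2*(45*n + 189) + t*(-14*n^2 + 165*n) - 108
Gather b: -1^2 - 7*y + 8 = 7 - 7*y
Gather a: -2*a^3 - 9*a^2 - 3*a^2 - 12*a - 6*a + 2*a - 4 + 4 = -2*a^3 - 12*a^2 - 16*a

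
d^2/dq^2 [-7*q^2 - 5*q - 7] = -14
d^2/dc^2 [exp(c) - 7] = exp(c)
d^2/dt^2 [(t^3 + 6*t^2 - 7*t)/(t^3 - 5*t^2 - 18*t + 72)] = 2*(11*t^6 + 33*t^5 - 3*t^4 - 3181*t^3 + 5616*t^2 + 7992*t + 22032)/(t^9 - 15*t^8 + 21*t^7 + 631*t^6 - 2538*t^5 - 7236*t^4 + 48600*t^3 - 7776*t^2 - 279936*t + 373248)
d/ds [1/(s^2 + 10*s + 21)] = 2*(-s - 5)/(s^2 + 10*s + 21)^2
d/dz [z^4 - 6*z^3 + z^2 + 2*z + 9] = 4*z^3 - 18*z^2 + 2*z + 2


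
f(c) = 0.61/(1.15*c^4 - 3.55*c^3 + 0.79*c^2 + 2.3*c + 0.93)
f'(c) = 0.61*(-4.6*c^3 + 10.65*c^2 - 1.58*c - 2.3)/(1.15*c^4 - 3.55*c^3 + 0.79*c^2 + 2.3*c + 0.93)^2 = (-2.806*c^3 + 6.4965*c^2 - 0.9638*c - 1.403)/(1.15*c^4 - 3.55*c^3 + 0.79*c^2 + 2.3*c + 0.93)^2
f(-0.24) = 1.28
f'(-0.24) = -3.34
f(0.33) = 0.37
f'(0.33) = -0.40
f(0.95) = 0.35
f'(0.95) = 0.38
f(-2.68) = 0.00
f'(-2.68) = 0.01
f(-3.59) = 0.00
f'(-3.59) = 0.00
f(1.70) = -0.86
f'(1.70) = 3.83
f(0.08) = 0.55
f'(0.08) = -1.15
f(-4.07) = 0.00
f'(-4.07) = 0.00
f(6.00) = 0.00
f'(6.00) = -0.00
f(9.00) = 0.00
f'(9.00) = -0.00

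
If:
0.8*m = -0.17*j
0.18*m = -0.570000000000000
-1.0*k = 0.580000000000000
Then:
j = 14.90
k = -0.58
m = -3.17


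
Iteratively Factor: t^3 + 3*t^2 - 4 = (t - 1)*(t^2 + 4*t + 4) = (t - 1)*(t + 2)*(t + 2)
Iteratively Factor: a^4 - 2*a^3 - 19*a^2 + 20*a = (a - 1)*(a^3 - a^2 - 20*a) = (a - 5)*(a - 1)*(a^2 + 4*a) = a*(a - 5)*(a - 1)*(a + 4)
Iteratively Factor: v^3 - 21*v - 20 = (v + 1)*(v^2 - v - 20) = (v - 5)*(v + 1)*(v + 4)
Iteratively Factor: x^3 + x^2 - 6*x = (x + 3)*(x^2 - 2*x) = (x - 2)*(x + 3)*(x)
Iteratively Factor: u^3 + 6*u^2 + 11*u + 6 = (u + 1)*(u^2 + 5*u + 6) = (u + 1)*(u + 2)*(u + 3)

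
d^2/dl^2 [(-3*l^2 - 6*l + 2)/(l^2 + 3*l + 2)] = 2*(3*l^3 + 24*l^2 + 54*l + 38)/(l^6 + 9*l^5 + 33*l^4 + 63*l^3 + 66*l^2 + 36*l + 8)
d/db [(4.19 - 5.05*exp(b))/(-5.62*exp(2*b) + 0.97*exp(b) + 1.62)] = (-28.381*exp(2*b) + 47.0956*exp(b) - 12.2453)*exp(b)/(31.5844*exp(4*b) - 10.9028*exp(3*b) - 17.2679*exp(2*b) + 3.1428*exp(b) + 2.6244)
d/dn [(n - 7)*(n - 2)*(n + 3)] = 3*n^2 - 12*n - 13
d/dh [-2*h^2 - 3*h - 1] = -4*h - 3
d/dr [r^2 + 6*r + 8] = 2*r + 6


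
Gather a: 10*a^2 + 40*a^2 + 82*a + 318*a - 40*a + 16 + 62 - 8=50*a^2 + 360*a + 70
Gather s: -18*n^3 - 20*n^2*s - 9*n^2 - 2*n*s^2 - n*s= -18*n^3 - 9*n^2 - 2*n*s^2 + s*(-20*n^2 - n)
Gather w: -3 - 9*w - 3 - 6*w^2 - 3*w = -6*w^2 - 12*w - 6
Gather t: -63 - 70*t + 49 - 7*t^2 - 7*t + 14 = -7*t^2 - 77*t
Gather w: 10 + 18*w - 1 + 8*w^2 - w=8*w^2 + 17*w + 9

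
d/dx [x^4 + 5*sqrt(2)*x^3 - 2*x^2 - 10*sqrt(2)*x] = 4*x^3 + 15*sqrt(2)*x^2 - 4*x - 10*sqrt(2)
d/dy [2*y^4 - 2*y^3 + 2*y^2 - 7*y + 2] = 8*y^3 - 6*y^2 + 4*y - 7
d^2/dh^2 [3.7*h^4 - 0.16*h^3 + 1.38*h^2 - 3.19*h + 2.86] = 44.4*h^2 - 0.96*h + 2.76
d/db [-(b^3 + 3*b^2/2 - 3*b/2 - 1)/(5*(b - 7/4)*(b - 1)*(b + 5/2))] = 4*(28*b^2 + 172*b + 187)/(5*(64*b^4 + 96*b^3 - 524*b^2 - 420*b + 1225))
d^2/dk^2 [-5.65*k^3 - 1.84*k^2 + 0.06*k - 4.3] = -33.9*k - 3.68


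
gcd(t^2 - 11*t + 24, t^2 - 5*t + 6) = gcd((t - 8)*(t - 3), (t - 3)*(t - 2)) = t - 3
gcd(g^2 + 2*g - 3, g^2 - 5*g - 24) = g + 3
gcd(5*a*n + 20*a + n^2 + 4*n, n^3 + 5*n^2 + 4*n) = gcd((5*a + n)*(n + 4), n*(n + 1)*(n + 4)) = n + 4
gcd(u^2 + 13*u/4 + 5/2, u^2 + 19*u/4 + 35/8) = u + 5/4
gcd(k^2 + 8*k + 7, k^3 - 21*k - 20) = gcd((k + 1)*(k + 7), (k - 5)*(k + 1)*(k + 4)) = k + 1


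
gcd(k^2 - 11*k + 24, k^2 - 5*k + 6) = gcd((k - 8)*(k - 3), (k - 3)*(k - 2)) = k - 3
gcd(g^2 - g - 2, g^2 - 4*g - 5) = g + 1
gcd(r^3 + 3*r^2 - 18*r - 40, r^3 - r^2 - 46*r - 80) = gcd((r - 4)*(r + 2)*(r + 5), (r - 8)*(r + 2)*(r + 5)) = r^2 + 7*r + 10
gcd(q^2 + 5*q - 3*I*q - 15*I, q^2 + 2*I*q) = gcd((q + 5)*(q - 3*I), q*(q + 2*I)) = 1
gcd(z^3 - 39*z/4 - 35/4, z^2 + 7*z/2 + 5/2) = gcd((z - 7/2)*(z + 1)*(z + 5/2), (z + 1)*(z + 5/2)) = z^2 + 7*z/2 + 5/2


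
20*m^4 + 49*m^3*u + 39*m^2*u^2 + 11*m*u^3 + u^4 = (m + u)^2*(4*m + u)*(5*m + u)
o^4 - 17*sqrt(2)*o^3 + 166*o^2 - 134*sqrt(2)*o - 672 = (o - 8*sqrt(2))*(o - 7*sqrt(2))*(o - 3*sqrt(2))*(o + sqrt(2))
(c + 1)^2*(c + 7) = c^3 + 9*c^2 + 15*c + 7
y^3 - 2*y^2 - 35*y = y*(y - 7)*(y + 5)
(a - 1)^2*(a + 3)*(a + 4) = a^4 + 5*a^3 - a^2 - 17*a + 12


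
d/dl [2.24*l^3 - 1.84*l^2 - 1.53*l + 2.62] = 6.72*l^2 - 3.68*l - 1.53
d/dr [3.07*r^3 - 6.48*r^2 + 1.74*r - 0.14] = 9.21*r^2 - 12.96*r + 1.74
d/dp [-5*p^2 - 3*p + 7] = -10*p - 3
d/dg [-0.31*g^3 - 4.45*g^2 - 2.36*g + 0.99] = -0.93*g^2 - 8.9*g - 2.36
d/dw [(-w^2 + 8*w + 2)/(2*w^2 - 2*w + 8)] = (-7*w^2 - 12*w + 34)/(2*(w^4 - 2*w^3 + 9*w^2 - 8*w + 16))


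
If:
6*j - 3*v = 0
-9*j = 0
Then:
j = 0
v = 0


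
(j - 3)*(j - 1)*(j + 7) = j^3 + 3*j^2 - 25*j + 21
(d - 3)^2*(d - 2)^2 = d^4 - 10*d^3 + 37*d^2 - 60*d + 36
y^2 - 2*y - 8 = (y - 4)*(y + 2)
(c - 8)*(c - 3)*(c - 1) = c^3 - 12*c^2 + 35*c - 24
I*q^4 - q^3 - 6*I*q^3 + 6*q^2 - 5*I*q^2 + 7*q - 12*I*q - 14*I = (q - 7)*(q + 1)*(q + 2*I)*(I*q + 1)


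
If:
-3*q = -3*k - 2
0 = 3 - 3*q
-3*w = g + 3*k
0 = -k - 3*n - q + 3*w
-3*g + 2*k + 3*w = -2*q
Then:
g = 5/12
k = 1/3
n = -11/12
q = 1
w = -17/36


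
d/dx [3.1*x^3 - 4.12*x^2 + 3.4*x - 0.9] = 9.3*x^2 - 8.24*x + 3.4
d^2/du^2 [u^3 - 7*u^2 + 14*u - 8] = 6*u - 14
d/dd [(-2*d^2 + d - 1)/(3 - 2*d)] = (4*d^2 - 12*d + 1)/(4*d^2 - 12*d + 9)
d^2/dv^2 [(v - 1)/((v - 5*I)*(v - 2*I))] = (2*v^3 - 6*v^2 + v*(60 + 42*I) + 78 - 140*I)/(v^6 - 21*I*v^5 - 177*v^4 + 763*I*v^3 + 1770*v^2 - 2100*I*v - 1000)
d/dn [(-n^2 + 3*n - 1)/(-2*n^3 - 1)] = (-2*n^4 + 12*n^3 - 6*n^2 + 2*n - 3)/(4*n^6 + 4*n^3 + 1)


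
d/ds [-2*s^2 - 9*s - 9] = -4*s - 9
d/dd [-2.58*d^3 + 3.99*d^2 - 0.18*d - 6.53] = -7.74*d^2 + 7.98*d - 0.18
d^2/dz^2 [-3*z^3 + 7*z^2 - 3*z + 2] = 14 - 18*z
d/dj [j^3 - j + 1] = 3*j^2 - 1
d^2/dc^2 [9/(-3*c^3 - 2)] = 324*c*(1 - 3*c^3)/(3*c^3 + 2)^3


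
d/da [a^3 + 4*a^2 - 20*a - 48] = 3*a^2 + 8*a - 20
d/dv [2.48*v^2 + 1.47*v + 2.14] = 4.96*v + 1.47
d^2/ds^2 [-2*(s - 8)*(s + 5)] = -4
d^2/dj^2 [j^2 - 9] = 2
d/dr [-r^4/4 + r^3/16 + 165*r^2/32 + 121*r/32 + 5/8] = -r^3 + 3*r^2/16 + 165*r/16 + 121/32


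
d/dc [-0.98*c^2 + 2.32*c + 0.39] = 2.32 - 1.96*c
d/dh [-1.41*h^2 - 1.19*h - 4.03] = -2.82*h - 1.19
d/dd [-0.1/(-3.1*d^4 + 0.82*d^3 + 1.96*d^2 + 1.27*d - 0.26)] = (-1.24*d^3 + 0.246*d^2 + 0.392*d + 0.127)/(-3.1*d^4 + 0.82*d^3 + 1.96*d^2 + 1.27*d - 0.26)^2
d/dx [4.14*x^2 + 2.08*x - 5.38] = 8.28*x + 2.08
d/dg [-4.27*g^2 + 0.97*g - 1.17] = 0.97 - 8.54*g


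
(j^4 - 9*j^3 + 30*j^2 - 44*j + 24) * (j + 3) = j^5 - 6*j^4 + 3*j^3 + 46*j^2 - 108*j + 72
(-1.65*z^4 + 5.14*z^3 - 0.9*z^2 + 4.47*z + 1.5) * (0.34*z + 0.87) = -0.561*z^5 + 0.3121*z^4 + 4.1658*z^3 + 0.7368*z^2 + 4.3989*z + 1.305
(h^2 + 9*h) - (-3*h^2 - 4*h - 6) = 4*h^2 + 13*h + 6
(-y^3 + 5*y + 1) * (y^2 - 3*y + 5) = -y^5 + 3*y^4 - 14*y^2 + 22*y + 5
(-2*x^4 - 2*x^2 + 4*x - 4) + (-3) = -2*x^4 - 2*x^2 + 4*x - 7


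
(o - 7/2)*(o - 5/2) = o^2 - 6*o + 35/4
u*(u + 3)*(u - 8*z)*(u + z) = u^4 - 7*u^3*z + 3*u^3 - 8*u^2*z^2 - 21*u^2*z - 24*u*z^2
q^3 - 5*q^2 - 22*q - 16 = (q - 8)*(q + 1)*(q + 2)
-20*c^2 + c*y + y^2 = (-4*c + y)*(5*c + y)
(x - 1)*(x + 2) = x^2 + x - 2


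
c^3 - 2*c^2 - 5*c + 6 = (c - 3)*(c - 1)*(c + 2)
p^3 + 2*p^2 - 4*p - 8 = (p - 2)*(p + 2)^2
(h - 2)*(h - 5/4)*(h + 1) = h^3 - 9*h^2/4 - 3*h/4 + 5/2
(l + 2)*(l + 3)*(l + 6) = l^3 + 11*l^2 + 36*l + 36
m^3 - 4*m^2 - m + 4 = (m - 4)*(m - 1)*(m + 1)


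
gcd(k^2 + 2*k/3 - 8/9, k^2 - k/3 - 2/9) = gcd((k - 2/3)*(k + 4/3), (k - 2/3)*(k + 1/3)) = k - 2/3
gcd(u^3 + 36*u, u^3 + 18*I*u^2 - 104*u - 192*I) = u + 6*I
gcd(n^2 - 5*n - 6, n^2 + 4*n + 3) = n + 1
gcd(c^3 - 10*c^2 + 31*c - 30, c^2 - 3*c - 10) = c - 5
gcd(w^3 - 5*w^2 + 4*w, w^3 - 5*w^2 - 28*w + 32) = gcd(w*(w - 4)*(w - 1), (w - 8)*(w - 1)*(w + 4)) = w - 1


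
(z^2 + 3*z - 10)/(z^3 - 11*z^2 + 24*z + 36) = (z^2 + 3*z - 10)/(z^3 - 11*z^2 + 24*z + 36)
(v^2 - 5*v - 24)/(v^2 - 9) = (v - 8)/(v - 3)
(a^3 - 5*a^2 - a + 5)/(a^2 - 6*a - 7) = (a^2 - 6*a + 5)/(a - 7)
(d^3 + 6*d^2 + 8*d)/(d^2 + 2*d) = d + 4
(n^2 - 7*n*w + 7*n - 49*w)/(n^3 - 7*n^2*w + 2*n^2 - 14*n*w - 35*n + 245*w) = 1/(n - 5)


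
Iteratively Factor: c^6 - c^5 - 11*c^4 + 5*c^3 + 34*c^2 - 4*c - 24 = (c + 2)*(c^5 - 3*c^4 - 5*c^3 + 15*c^2 + 4*c - 12) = (c + 2)^2*(c^4 - 5*c^3 + 5*c^2 + 5*c - 6) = (c - 2)*(c + 2)^2*(c^3 - 3*c^2 - c + 3) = (c - 2)*(c + 1)*(c + 2)^2*(c^2 - 4*c + 3) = (c - 2)*(c - 1)*(c + 1)*(c + 2)^2*(c - 3)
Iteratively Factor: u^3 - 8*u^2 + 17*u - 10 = (u - 1)*(u^2 - 7*u + 10) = (u - 2)*(u - 1)*(u - 5)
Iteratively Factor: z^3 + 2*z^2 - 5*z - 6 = (z + 3)*(z^2 - z - 2) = (z - 2)*(z + 3)*(z + 1)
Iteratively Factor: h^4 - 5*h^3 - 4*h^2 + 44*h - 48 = (h - 2)*(h^3 - 3*h^2 - 10*h + 24) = (h - 2)^2*(h^2 - h - 12) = (h - 4)*(h - 2)^2*(h + 3)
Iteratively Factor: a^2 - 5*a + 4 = (a - 4)*(a - 1)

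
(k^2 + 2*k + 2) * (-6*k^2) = -6*k^4 - 12*k^3 - 12*k^2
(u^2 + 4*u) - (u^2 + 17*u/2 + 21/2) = -9*u/2 - 21/2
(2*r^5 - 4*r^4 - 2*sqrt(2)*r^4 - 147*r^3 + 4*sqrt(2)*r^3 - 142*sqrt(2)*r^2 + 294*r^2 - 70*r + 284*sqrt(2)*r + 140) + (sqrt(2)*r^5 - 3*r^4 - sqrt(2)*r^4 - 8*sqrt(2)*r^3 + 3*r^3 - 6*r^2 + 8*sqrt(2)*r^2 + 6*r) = sqrt(2)*r^5 + 2*r^5 - 7*r^4 - 3*sqrt(2)*r^4 - 144*r^3 - 4*sqrt(2)*r^3 - 134*sqrt(2)*r^2 + 288*r^2 - 64*r + 284*sqrt(2)*r + 140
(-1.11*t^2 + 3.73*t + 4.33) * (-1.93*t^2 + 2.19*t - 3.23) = 2.1423*t^4 - 9.6298*t^3 + 3.3971*t^2 - 2.5652*t - 13.9859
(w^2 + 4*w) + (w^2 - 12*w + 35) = 2*w^2 - 8*w + 35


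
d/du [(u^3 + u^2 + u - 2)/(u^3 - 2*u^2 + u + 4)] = 3*(-u^4 + 7*u^2 + 2)/(u^6 - 4*u^5 + 6*u^4 + 4*u^3 - 15*u^2 + 8*u + 16)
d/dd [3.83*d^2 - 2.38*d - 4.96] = 7.66*d - 2.38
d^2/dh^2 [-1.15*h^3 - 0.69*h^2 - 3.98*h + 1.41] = -6.9*h - 1.38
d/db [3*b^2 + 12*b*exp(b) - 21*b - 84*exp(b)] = 12*b*exp(b) + 6*b - 72*exp(b) - 21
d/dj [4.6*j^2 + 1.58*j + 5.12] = 9.2*j + 1.58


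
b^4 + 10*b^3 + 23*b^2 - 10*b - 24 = (b - 1)*(b + 1)*(b + 4)*(b + 6)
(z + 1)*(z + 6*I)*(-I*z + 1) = -I*z^3 + 7*z^2 - I*z^2 + 7*z + 6*I*z + 6*I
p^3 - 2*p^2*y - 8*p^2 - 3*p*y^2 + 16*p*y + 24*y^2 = (p - 8)*(p - 3*y)*(p + y)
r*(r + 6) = r^2 + 6*r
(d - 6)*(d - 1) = d^2 - 7*d + 6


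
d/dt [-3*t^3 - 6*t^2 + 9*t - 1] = -9*t^2 - 12*t + 9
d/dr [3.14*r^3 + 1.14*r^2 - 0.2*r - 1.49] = 9.42*r^2 + 2.28*r - 0.2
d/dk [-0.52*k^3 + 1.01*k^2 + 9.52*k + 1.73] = -1.56*k^2 + 2.02*k + 9.52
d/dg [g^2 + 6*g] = 2*g + 6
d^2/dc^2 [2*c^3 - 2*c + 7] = 12*c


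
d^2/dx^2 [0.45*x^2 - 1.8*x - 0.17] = 0.900000000000000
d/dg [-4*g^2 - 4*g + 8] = -8*g - 4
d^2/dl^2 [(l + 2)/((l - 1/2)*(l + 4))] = 8*(2*l^3 + 12*l^2 + 54*l + 71)/(8*l^6 + 84*l^5 + 246*l^4 + 7*l^3 - 492*l^2 + 336*l - 64)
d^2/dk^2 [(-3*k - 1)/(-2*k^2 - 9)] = 12*(2*k^3 + 2*k^2 - 27*k - 3)/(8*k^6 + 108*k^4 + 486*k^2 + 729)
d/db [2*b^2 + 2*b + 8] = 4*b + 2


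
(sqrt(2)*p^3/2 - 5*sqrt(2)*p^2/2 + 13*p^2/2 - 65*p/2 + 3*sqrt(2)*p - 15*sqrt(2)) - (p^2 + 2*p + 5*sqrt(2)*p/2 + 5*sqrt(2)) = sqrt(2)*p^3/2 - 5*sqrt(2)*p^2/2 + 11*p^2/2 - 69*p/2 + sqrt(2)*p/2 - 20*sqrt(2)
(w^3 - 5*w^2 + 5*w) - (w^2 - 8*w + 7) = w^3 - 6*w^2 + 13*w - 7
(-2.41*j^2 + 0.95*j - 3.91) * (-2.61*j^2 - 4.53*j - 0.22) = 6.2901*j^4 + 8.4378*j^3 + 6.4318*j^2 + 17.5033*j + 0.8602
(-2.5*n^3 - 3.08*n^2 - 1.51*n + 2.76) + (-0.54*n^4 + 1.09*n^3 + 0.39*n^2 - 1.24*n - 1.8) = -0.54*n^4 - 1.41*n^3 - 2.69*n^2 - 2.75*n + 0.96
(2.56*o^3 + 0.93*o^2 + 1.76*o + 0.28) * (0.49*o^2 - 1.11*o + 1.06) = 1.2544*o^5 - 2.3859*o^4 + 2.5437*o^3 - 0.8306*o^2 + 1.5548*o + 0.2968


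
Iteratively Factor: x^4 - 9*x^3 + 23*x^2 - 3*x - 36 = (x + 1)*(x^3 - 10*x^2 + 33*x - 36) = (x - 4)*(x + 1)*(x^2 - 6*x + 9) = (x - 4)*(x - 3)*(x + 1)*(x - 3)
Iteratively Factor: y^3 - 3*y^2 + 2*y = (y)*(y^2 - 3*y + 2) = y*(y - 2)*(y - 1)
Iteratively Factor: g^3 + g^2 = (g)*(g^2 + g) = g*(g + 1)*(g)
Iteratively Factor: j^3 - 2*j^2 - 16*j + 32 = (j + 4)*(j^2 - 6*j + 8) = (j - 4)*(j + 4)*(j - 2)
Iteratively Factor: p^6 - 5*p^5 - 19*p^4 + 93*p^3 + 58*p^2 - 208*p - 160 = (p - 4)*(p^5 - p^4 - 23*p^3 + p^2 + 62*p + 40) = (p - 4)*(p + 1)*(p^4 - 2*p^3 - 21*p^2 + 22*p + 40) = (p - 4)*(p + 1)*(p + 4)*(p^3 - 6*p^2 + 3*p + 10) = (p - 4)*(p + 1)^2*(p + 4)*(p^2 - 7*p + 10) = (p - 5)*(p - 4)*(p + 1)^2*(p + 4)*(p - 2)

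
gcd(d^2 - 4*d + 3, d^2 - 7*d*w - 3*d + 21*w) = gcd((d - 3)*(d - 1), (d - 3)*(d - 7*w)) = d - 3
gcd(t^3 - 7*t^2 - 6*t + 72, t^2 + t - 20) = t - 4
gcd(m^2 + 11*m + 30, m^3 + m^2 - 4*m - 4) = 1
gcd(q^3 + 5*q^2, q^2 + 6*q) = q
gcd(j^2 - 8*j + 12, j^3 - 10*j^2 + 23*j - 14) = j - 2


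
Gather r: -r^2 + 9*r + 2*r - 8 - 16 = -r^2 + 11*r - 24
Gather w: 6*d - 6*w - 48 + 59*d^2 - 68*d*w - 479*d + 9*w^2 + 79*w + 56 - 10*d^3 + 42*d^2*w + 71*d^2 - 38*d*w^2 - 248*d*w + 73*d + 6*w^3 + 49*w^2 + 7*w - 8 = -10*d^3 + 130*d^2 - 400*d + 6*w^3 + w^2*(58 - 38*d) + w*(42*d^2 - 316*d + 80)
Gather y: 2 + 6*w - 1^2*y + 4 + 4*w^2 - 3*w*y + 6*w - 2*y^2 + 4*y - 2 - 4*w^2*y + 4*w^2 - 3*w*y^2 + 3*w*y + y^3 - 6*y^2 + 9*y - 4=8*w^2 + 12*w + y^3 + y^2*(-3*w - 8) + y*(12 - 4*w^2)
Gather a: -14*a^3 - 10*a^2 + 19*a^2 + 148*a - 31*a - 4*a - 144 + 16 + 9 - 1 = -14*a^3 + 9*a^2 + 113*a - 120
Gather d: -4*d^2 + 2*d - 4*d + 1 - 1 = -4*d^2 - 2*d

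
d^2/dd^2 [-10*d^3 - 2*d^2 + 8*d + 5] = -60*d - 4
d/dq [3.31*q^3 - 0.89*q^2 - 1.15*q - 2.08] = 9.93*q^2 - 1.78*q - 1.15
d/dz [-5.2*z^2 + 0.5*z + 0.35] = 0.5 - 10.4*z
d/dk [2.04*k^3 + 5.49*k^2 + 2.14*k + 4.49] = 6.12*k^2 + 10.98*k + 2.14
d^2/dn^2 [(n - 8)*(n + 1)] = 2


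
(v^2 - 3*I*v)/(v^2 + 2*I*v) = (v - 3*I)/(v + 2*I)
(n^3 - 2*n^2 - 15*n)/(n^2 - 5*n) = n + 3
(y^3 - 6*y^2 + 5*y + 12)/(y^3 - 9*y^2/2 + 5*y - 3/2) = 2*(y^2 - 3*y - 4)/(2*y^2 - 3*y + 1)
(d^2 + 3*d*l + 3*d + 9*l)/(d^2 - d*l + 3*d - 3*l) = (d + 3*l)/(d - l)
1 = 1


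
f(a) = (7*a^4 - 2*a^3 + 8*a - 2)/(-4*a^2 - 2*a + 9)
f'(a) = (8*a + 2)*(7*a^4 - 2*a^3 + 8*a - 2)/(-4*a^2 - 2*a + 9)^2 + (28*a^3 - 6*a^2 + 8)/(-4*a^2 - 2*a + 9) = 2*(-28*a^5 - 17*a^4 + 130*a^3 - 11*a^2 - 8*a + 34)/(16*a^4 + 16*a^3 - 68*a^2 - 36*a + 81)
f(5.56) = -50.79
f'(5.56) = -18.08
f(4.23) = -29.87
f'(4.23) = -13.37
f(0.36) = 0.12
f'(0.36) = 1.17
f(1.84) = -9.79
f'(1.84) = 0.19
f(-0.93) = -0.35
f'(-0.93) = -2.41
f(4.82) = -38.38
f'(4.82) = -15.47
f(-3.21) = -30.30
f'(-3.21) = 10.17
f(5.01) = -41.38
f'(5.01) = -16.14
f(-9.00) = -159.30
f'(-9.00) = 32.79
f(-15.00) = -419.28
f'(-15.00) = 53.85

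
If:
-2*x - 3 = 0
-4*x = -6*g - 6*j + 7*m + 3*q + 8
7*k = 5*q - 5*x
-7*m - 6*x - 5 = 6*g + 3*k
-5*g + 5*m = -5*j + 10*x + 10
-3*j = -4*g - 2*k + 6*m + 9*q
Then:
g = 951/2572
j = -739/5144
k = 8895/5144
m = -2503/5144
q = 4737/5144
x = -3/2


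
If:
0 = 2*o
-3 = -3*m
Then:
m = 1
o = 0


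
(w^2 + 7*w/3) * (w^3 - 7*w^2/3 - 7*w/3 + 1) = w^5 - 70*w^3/9 - 40*w^2/9 + 7*w/3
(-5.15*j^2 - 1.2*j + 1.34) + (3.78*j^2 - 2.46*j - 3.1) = -1.37*j^2 - 3.66*j - 1.76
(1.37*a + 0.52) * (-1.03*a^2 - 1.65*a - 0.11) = -1.4111*a^3 - 2.7961*a^2 - 1.0087*a - 0.0572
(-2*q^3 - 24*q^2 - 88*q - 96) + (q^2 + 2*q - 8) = -2*q^3 - 23*q^2 - 86*q - 104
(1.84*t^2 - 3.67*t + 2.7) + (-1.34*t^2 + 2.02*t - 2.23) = 0.5*t^2 - 1.65*t + 0.47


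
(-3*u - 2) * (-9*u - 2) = 27*u^2 + 24*u + 4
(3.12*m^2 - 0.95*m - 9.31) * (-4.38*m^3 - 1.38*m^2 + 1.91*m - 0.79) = -13.6656*m^5 - 0.144600000000001*m^4 + 48.048*m^3 + 8.5685*m^2 - 17.0316*m + 7.3549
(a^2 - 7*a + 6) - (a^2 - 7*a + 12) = -6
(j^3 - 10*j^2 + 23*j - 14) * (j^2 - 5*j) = j^5 - 15*j^4 + 73*j^3 - 129*j^2 + 70*j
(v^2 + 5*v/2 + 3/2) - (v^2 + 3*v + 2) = -v/2 - 1/2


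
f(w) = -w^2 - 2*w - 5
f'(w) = -2*w - 2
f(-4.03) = -13.18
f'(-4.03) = 6.06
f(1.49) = -10.20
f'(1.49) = -4.98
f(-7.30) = -43.69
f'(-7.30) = 12.60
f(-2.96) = -7.84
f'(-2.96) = 3.92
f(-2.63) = -6.66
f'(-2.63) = 3.26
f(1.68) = -11.18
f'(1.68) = -5.36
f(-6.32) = -32.30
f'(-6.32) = 10.64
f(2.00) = -13.00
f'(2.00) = -6.00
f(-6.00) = -29.00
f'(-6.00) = 10.00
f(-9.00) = -68.00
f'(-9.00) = 16.00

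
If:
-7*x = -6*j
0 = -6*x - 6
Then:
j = -7/6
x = -1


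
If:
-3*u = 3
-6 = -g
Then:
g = 6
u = -1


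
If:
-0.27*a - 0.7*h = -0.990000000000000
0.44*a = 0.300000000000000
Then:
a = 0.68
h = 1.15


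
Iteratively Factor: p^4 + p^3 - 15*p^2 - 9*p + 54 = (p + 3)*(p^3 - 2*p^2 - 9*p + 18) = (p - 2)*(p + 3)*(p^2 - 9) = (p - 3)*(p - 2)*(p + 3)*(p + 3)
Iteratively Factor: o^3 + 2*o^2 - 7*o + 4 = (o - 1)*(o^2 + 3*o - 4) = (o - 1)^2*(o + 4)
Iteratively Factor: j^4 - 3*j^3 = (j)*(j^3 - 3*j^2) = j^2*(j^2 - 3*j) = j^3*(j - 3)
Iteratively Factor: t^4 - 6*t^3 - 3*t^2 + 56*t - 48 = (t - 4)*(t^3 - 2*t^2 - 11*t + 12) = (t - 4)^2*(t^2 + 2*t - 3) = (t - 4)^2*(t + 3)*(t - 1)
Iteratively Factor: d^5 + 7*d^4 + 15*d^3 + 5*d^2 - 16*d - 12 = (d + 1)*(d^4 + 6*d^3 + 9*d^2 - 4*d - 12) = (d + 1)*(d + 2)*(d^3 + 4*d^2 + d - 6) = (d - 1)*(d + 1)*(d + 2)*(d^2 + 5*d + 6) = (d - 1)*(d + 1)*(d + 2)*(d + 3)*(d + 2)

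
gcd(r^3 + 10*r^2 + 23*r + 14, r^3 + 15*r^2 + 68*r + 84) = r^2 + 9*r + 14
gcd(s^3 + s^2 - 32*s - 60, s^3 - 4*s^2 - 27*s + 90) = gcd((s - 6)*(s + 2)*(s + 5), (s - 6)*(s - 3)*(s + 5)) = s^2 - s - 30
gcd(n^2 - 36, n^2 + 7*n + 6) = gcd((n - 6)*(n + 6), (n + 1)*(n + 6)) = n + 6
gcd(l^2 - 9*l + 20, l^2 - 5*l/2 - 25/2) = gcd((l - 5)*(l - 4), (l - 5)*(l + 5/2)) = l - 5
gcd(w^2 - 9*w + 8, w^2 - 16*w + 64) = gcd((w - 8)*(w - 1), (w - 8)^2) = w - 8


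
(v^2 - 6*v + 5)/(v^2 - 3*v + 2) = (v - 5)/(v - 2)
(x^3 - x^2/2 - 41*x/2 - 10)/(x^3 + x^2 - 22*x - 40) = (x + 1/2)/(x + 2)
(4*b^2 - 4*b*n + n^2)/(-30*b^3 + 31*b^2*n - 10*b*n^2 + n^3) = (-2*b + n)/(15*b^2 - 8*b*n + n^2)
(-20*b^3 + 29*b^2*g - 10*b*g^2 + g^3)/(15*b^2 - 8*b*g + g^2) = (-4*b^2 + 5*b*g - g^2)/(3*b - g)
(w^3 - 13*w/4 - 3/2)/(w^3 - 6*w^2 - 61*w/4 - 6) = (w - 2)/(w - 8)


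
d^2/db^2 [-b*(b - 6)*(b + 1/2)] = 11 - 6*b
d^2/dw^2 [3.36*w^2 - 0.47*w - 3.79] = 6.72000000000000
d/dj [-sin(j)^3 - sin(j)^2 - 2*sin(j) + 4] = (-2*sin(j) + 3*cos(j)^2 - 5)*cos(j)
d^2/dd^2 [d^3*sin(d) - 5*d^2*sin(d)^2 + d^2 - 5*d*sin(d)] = -d^3*sin(d) + 6*d^2*cos(d) - 10*d^2*cos(2*d) + 11*d*sin(d) - 20*d*sin(2*d) - 10*cos(d) + 5*cos(2*d) - 3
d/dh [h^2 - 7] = 2*h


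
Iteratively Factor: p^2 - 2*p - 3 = (p + 1)*(p - 3)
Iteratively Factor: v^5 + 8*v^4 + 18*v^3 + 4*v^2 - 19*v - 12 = (v + 1)*(v^4 + 7*v^3 + 11*v^2 - 7*v - 12) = (v + 1)^2*(v^3 + 6*v^2 + 5*v - 12) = (v - 1)*(v + 1)^2*(v^2 + 7*v + 12) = (v - 1)*(v + 1)^2*(v + 4)*(v + 3)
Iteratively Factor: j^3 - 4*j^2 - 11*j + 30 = (j - 5)*(j^2 + j - 6) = (j - 5)*(j - 2)*(j + 3)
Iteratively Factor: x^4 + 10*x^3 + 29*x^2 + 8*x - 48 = (x + 4)*(x^3 + 6*x^2 + 5*x - 12) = (x - 1)*(x + 4)*(x^2 + 7*x + 12) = (x - 1)*(x + 4)^2*(x + 3)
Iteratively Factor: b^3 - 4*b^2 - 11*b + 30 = (b - 2)*(b^2 - 2*b - 15) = (b - 2)*(b + 3)*(b - 5)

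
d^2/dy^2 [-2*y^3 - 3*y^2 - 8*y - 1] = -12*y - 6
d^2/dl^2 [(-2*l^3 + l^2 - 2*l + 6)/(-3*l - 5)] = 2*(18*l^3 + 90*l^2 + 150*l - 109)/(27*l^3 + 135*l^2 + 225*l + 125)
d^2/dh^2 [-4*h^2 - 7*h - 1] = -8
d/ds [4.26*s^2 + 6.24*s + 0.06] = 8.52*s + 6.24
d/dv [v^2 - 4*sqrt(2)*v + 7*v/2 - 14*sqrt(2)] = 2*v - 4*sqrt(2) + 7/2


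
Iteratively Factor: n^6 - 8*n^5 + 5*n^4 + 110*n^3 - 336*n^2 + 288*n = (n - 3)*(n^5 - 5*n^4 - 10*n^3 + 80*n^2 - 96*n) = (n - 3)*(n + 4)*(n^4 - 9*n^3 + 26*n^2 - 24*n) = (n - 3)^2*(n + 4)*(n^3 - 6*n^2 + 8*n) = n*(n - 3)^2*(n + 4)*(n^2 - 6*n + 8) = n*(n - 4)*(n - 3)^2*(n + 4)*(n - 2)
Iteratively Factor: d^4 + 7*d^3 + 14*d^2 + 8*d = (d + 1)*(d^3 + 6*d^2 + 8*d) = d*(d + 1)*(d^2 + 6*d + 8) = d*(d + 1)*(d + 2)*(d + 4)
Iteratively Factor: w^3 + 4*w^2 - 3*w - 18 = (w + 3)*(w^2 + w - 6) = (w - 2)*(w + 3)*(w + 3)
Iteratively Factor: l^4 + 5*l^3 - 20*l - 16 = (l + 2)*(l^3 + 3*l^2 - 6*l - 8) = (l + 2)*(l + 4)*(l^2 - l - 2) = (l + 1)*(l + 2)*(l + 4)*(l - 2)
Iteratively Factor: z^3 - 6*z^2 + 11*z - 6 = (z - 1)*(z^2 - 5*z + 6) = (z - 2)*(z - 1)*(z - 3)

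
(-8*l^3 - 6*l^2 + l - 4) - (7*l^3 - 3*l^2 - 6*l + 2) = -15*l^3 - 3*l^2 + 7*l - 6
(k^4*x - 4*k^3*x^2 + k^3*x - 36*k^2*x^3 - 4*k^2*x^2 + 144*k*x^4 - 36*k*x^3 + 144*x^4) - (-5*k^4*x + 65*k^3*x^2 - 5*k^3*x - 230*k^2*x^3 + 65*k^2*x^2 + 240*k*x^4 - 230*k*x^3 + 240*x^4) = 6*k^4*x - 69*k^3*x^2 + 6*k^3*x + 194*k^2*x^3 - 69*k^2*x^2 - 96*k*x^4 + 194*k*x^3 - 96*x^4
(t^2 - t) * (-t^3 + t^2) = -t^5 + 2*t^4 - t^3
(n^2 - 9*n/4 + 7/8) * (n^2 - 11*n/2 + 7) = n^4 - 31*n^3/4 + 81*n^2/4 - 329*n/16 + 49/8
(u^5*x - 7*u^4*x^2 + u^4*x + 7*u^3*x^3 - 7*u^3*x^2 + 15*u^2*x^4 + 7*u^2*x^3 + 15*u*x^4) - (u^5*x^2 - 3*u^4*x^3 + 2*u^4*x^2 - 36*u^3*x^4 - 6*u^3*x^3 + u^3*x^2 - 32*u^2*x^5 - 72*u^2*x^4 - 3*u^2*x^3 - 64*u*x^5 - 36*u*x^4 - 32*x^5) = -u^5*x^2 + u^5*x + 3*u^4*x^3 - 9*u^4*x^2 + u^4*x + 36*u^3*x^4 + 13*u^3*x^3 - 8*u^3*x^2 + 32*u^2*x^5 + 87*u^2*x^4 + 10*u^2*x^3 + 64*u*x^5 + 51*u*x^4 + 32*x^5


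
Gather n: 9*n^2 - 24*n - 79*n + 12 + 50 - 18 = 9*n^2 - 103*n + 44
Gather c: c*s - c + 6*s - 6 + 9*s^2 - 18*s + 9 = c*(s - 1) + 9*s^2 - 12*s + 3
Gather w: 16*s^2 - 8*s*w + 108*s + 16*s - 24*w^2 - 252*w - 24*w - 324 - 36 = 16*s^2 + 124*s - 24*w^2 + w*(-8*s - 276) - 360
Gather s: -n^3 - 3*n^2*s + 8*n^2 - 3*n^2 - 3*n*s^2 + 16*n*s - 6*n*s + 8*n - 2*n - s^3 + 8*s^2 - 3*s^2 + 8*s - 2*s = -n^3 + 5*n^2 + 6*n - s^3 + s^2*(5 - 3*n) + s*(-3*n^2 + 10*n + 6)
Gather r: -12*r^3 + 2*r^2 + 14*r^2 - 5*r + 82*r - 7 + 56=-12*r^3 + 16*r^2 + 77*r + 49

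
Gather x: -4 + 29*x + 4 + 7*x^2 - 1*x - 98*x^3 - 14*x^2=-98*x^3 - 7*x^2 + 28*x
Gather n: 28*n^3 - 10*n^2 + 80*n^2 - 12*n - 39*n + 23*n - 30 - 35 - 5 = 28*n^3 + 70*n^2 - 28*n - 70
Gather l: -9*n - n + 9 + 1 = 10 - 10*n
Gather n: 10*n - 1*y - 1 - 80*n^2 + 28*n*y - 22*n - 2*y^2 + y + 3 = -80*n^2 + n*(28*y - 12) - 2*y^2 + 2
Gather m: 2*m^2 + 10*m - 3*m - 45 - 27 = 2*m^2 + 7*m - 72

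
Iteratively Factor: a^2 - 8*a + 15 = (a - 5)*(a - 3)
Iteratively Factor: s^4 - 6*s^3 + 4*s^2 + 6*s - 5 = (s - 5)*(s^3 - s^2 - s + 1) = (s - 5)*(s - 1)*(s^2 - 1) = (s - 5)*(s - 1)*(s + 1)*(s - 1)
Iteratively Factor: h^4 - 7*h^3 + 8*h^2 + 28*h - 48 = (h - 2)*(h^3 - 5*h^2 - 2*h + 24) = (h - 2)*(h + 2)*(h^2 - 7*h + 12) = (h - 3)*(h - 2)*(h + 2)*(h - 4)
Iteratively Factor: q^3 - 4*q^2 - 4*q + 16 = (q - 4)*(q^2 - 4) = (q - 4)*(q + 2)*(q - 2)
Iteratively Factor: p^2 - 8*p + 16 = (p - 4)*(p - 4)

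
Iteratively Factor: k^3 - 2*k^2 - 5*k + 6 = (k - 3)*(k^2 + k - 2) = (k - 3)*(k - 1)*(k + 2)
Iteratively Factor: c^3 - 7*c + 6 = (c - 1)*(c^2 + c - 6) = (c - 1)*(c + 3)*(c - 2)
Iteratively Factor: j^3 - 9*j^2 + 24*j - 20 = (j - 2)*(j^2 - 7*j + 10) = (j - 2)^2*(j - 5)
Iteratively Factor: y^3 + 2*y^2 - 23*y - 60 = (y + 4)*(y^2 - 2*y - 15) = (y + 3)*(y + 4)*(y - 5)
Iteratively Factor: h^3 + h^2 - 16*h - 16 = (h + 1)*(h^2 - 16) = (h - 4)*(h + 1)*(h + 4)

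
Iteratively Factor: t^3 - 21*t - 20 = (t - 5)*(t^2 + 5*t + 4) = (t - 5)*(t + 4)*(t + 1)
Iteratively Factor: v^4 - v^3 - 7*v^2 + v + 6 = (v - 3)*(v^3 + 2*v^2 - v - 2) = (v - 3)*(v + 1)*(v^2 + v - 2) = (v - 3)*(v - 1)*(v + 1)*(v + 2)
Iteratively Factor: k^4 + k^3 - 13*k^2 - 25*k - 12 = (k + 1)*(k^3 - 13*k - 12) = (k + 1)*(k + 3)*(k^2 - 3*k - 4) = (k + 1)^2*(k + 3)*(k - 4)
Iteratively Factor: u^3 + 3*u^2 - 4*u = (u - 1)*(u^2 + 4*u) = u*(u - 1)*(u + 4)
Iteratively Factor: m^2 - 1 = (m + 1)*(m - 1)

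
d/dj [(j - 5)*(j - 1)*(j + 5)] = 3*j^2 - 2*j - 25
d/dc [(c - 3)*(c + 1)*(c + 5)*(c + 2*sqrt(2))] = 4*c^3 + 6*sqrt(2)*c^2 + 9*c^2 - 26*c + 12*sqrt(2)*c - 26*sqrt(2) - 15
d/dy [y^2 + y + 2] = 2*y + 1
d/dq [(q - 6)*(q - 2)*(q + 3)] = 3*q^2 - 10*q - 12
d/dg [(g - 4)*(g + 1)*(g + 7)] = 3*g^2 + 8*g - 25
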